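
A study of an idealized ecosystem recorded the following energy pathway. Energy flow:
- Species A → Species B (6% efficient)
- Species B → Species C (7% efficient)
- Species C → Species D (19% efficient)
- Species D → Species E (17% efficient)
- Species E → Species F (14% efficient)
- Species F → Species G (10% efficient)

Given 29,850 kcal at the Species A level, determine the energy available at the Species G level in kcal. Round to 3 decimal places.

Species B: 29850 × 0.06 = 1791 kcal
Species C: 1791 × 0.07 = 125.37 kcal
Species D: 125.37 × 0.19 = 23.8203 kcal
Species E: 23.8203 × 0.17 = 4.049451 kcal
Species F: 4.049451 × 0.14 = 0.56692314 kcal
Species G: 0.56692314 × 0.1 = 0.056692314 kcal

0.057 kcal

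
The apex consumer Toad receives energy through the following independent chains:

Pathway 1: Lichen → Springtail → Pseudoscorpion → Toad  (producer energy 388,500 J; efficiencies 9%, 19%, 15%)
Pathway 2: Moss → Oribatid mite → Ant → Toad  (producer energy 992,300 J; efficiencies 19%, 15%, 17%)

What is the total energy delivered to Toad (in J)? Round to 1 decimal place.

5804.2 J

Pathway 1: 388500 × 0.09 × 0.19 × 0.15 = 996.5025 J
Pathway 2: 992300 × 0.19 × 0.15 × 0.17 = 4807.6935 J
Total at Toad: 996.5025 + 4807.6935 = 5804.196 J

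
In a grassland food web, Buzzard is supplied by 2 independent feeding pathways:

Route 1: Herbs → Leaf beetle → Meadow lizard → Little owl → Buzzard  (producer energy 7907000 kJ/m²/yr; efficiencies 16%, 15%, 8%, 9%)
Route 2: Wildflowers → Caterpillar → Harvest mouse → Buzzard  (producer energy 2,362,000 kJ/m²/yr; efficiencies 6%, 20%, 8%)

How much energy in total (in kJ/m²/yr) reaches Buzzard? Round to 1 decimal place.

Route 1: 7907000 × 0.16 × 0.15 × 0.08 × 0.09 = 1366.3296 kJ/m²/yr
Route 2: 2362000 × 0.06 × 0.2 × 0.08 = 2267.52 kJ/m²/yr
Total at Buzzard: 1366.3296 + 2267.52 = 3633.8496 kJ/m²/yr

3633.8 kJ/m²/yr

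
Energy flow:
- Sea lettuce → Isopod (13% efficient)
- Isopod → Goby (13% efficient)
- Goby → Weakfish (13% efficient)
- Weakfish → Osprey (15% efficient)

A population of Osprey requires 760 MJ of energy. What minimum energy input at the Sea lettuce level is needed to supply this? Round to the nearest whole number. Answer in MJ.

2306175 MJ

Cumulative transfer efficiency: 0.13 × 0.13 × 0.13 × 0.15 = 0.00032955
Sea lettuce energy = 760 / 0.00032955 = 2306175 MJ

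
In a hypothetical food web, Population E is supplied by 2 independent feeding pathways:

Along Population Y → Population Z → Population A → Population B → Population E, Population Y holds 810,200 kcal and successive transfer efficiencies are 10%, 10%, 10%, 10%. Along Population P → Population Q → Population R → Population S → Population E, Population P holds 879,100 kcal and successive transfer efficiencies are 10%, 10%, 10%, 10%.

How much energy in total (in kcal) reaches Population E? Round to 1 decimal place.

168.9 kcal

Via Population Y: 810200 × 0.1 × 0.1 × 0.1 × 0.1 = 81.02 kcal
Via Population P: 879100 × 0.1 × 0.1 × 0.1 × 0.1 = 87.91 kcal
Total at Population E: 81.02 + 87.91 = 168.93 kcal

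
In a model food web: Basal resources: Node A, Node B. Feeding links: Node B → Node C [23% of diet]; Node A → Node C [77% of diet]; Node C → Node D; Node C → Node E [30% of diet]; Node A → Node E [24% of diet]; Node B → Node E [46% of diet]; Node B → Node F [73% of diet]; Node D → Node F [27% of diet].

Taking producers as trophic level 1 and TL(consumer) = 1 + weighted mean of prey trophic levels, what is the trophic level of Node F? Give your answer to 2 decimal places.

Node C: 1 + (0.23×1 + 0.77×1) = 2
Node D: 1 + 2 = 3
Node E: 1 + (0.3×2 + 0.24×1 + 0.46×1) = 2.3
Node F: 1 + (0.73×1 + 0.27×3) = 2.54

2.54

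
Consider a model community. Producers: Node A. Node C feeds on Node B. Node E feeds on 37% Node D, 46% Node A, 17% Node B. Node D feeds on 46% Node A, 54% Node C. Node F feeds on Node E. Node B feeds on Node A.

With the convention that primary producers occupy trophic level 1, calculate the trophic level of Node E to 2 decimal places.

2.94

Node B: 1 + 1 = 2
Node C: 1 + 2 = 3
Node D: 1 + (0.46×1 + 0.54×3) = 3.08
Node E: 1 + (0.37×3.08 + 0.46×1 + 0.17×2) = 2.9396
Node F: 1 + 2.9396 = 3.9396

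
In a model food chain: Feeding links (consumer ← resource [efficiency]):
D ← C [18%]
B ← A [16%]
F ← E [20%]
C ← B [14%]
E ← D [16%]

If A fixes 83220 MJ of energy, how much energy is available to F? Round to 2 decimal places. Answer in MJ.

B: 83220 × 0.16 = 13315.2 MJ
C: 13315.2 × 0.14 = 1864.128 MJ
D: 1864.128 × 0.18 = 335.54304 MJ
E: 335.54304 × 0.16 = 53.6868864 MJ
F: 53.6868864 × 0.2 = 10.73737728 MJ

10.74 MJ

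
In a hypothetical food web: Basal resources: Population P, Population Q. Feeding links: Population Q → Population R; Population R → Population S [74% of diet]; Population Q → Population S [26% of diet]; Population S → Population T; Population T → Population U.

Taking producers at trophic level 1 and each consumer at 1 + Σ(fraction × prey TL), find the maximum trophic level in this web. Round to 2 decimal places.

4.74

Population R: 1 + 1 = 2
Population S: 1 + (0.74×2 + 0.26×1) = 2.74
Population T: 1 + 2.74 = 3.74
Population U: 1 + 3.74 = 4.74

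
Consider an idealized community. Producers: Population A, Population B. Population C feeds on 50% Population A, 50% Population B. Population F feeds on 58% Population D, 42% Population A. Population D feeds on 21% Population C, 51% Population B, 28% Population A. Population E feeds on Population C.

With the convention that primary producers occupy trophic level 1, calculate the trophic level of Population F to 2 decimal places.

Population C: 1 + (0.5×1 + 0.5×1) = 2
Population D: 1 + (0.21×2 + 0.51×1 + 0.28×1) = 2.21
Population E: 1 + 2 = 3
Population F: 1 + (0.58×2.21 + 0.42×1) = 2.7018

2.70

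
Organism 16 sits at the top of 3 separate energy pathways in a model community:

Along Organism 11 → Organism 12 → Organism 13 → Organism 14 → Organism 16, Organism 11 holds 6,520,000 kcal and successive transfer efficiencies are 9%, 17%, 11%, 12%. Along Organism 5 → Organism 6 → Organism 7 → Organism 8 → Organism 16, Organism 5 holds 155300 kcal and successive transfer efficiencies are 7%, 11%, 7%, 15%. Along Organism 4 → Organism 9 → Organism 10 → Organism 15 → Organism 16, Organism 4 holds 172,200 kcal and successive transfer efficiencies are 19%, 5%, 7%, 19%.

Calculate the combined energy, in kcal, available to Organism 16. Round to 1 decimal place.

Via Organism 11: 6520000 × 0.09 × 0.17 × 0.11 × 0.12 = 1316.7792 kcal
Via Organism 5: 155300 × 0.07 × 0.11 × 0.07 × 0.15 = 12.556005 kcal
Via Organism 4: 172200 × 0.19 × 0.05 × 0.07 × 0.19 = 21.75747 kcal
Total at Organism 16: 1316.7792 + 12.556005 + 21.75747 = 1351.092675 kcal

1351.1 kcal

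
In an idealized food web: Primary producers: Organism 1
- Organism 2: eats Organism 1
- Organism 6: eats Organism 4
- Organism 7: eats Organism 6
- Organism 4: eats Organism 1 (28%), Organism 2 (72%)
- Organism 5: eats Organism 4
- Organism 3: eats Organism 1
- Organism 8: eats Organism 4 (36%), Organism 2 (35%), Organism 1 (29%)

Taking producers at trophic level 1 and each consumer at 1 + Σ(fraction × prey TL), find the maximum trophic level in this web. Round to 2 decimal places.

Organism 2: 1 + 1 = 2
Organism 3: 1 + 1 = 2
Organism 4: 1 + (0.28×1 + 0.72×2) = 2.72
Organism 5: 1 + 2.72 = 3.72
Organism 6: 1 + 2.72 = 3.72
Organism 7: 1 + 3.72 = 4.72
Organism 8: 1 + (0.36×2.72 + 0.35×2 + 0.29×1) = 2.9692

4.72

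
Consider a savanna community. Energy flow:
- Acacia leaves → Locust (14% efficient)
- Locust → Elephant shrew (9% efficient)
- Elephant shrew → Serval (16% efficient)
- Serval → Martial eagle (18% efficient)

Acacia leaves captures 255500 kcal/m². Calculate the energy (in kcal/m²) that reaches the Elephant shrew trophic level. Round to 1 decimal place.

Locust: 255500 × 0.14 = 35770 kcal/m²
Elephant shrew: 35770 × 0.09 = 3219.3 kcal/m²

3219.3 kcal/m²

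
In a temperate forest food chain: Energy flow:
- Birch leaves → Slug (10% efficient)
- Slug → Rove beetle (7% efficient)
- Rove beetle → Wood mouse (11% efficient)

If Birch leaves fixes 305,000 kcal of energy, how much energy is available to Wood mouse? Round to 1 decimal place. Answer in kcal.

234.9 kcal

Slug: 305000 × 0.1 = 30500 kcal
Rove beetle: 30500 × 0.07 = 2135 kcal
Wood mouse: 2135 × 0.11 = 234.85 kcal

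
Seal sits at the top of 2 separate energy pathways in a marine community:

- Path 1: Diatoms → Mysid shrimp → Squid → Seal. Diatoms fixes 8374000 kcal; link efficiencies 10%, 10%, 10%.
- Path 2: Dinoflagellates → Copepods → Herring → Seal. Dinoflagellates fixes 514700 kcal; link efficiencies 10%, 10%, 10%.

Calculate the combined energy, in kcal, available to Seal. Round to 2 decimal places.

8888.70 kcal

Path 1: 8374000 × 0.1 × 0.1 × 0.1 = 8374 kcal
Path 2: 514700 × 0.1 × 0.1 × 0.1 = 514.7 kcal
Total at Seal: 8374 + 514.7 = 8888.7 kcal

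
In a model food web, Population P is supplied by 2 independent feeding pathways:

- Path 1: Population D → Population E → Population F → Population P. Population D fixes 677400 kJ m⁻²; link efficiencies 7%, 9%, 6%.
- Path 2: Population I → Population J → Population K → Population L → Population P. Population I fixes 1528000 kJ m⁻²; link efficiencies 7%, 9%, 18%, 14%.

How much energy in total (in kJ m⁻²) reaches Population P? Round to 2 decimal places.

Path 1: 677400 × 0.07 × 0.09 × 0.06 = 256.0572 kJ m⁻²
Path 2: 1528000 × 0.07 × 0.09 × 0.18 × 0.14 = 242.58528 kJ m⁻²
Total at Population P: 256.0572 + 242.58528 = 498.64248 kJ m⁻²

498.64 kJ m⁻²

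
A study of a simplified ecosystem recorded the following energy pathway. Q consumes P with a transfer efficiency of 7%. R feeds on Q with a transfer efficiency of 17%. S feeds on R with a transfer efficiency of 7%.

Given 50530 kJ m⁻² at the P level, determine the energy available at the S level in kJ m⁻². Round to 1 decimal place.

42.1 kJ m⁻²

Q: 50530 × 0.07 = 3537.1 kJ m⁻²
R: 3537.1 × 0.17 = 601.307 kJ m⁻²
S: 601.307 × 0.07 = 42.09149 kJ m⁻²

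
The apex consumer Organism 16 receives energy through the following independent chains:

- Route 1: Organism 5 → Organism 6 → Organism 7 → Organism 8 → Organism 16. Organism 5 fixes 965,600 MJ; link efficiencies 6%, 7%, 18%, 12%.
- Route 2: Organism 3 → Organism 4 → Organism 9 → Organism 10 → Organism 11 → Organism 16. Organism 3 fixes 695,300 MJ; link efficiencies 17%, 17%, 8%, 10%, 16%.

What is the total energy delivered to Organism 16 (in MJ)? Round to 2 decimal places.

Route 1: 965600 × 0.06 × 0.07 × 0.18 × 0.12 = 87.599232 MJ
Route 2: 695300 × 0.17 × 0.17 × 0.08 × 0.1 × 0.16 = 25.7205376 MJ
Total at Organism 16: 87.599232 + 25.7205376 = 113.3197696 MJ

113.32 MJ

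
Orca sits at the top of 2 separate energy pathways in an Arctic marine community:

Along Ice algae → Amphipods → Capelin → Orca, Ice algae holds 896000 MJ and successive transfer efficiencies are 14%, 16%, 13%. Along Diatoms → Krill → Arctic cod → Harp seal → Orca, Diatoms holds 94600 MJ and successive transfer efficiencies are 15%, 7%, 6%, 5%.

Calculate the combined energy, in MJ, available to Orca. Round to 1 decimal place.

2612.1 MJ

Via Ice algae: 896000 × 0.14 × 0.16 × 0.13 = 2609.152 MJ
Via Diatoms: 94600 × 0.15 × 0.07 × 0.06 × 0.05 = 2.9799 MJ
Total at Orca: 2609.152 + 2.9799 = 2612.1319 MJ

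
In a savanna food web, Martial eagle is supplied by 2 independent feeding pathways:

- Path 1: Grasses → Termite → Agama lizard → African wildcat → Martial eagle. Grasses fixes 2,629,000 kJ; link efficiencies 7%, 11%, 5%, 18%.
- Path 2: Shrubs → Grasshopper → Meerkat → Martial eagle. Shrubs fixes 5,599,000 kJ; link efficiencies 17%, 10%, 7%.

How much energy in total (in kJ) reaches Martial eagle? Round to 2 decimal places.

Path 1: 2629000 × 0.07 × 0.11 × 0.05 × 0.18 = 182.1897 kJ
Path 2: 5599000 × 0.17 × 0.1 × 0.07 = 6662.81 kJ
Total at Martial eagle: 182.1897 + 6662.81 = 6844.9997 kJ

6845.00 kJ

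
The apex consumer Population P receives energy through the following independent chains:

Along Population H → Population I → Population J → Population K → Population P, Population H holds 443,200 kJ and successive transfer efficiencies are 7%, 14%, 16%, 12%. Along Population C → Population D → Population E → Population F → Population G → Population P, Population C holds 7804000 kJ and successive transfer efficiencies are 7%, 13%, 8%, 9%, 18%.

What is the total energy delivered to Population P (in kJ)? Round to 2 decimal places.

175.43 kJ

Via Population H: 443200 × 0.07 × 0.14 × 0.16 × 0.12 = 83.392512 kJ
Via Population C: 7804000 × 0.07 × 0.13 × 0.08 × 0.09 × 0.18 = 92.0372544 kJ
Total at Population P: 83.392512 + 92.0372544 = 175.4297664 kJ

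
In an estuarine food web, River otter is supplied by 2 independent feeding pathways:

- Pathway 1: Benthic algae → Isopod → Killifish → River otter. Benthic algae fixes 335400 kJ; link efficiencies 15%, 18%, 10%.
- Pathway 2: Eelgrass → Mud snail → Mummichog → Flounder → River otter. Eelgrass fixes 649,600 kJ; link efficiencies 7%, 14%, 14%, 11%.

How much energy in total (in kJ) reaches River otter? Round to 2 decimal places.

1003.62 kJ

Pathway 1: 335400 × 0.15 × 0.18 × 0.1 = 905.58 kJ
Pathway 2: 649600 × 0.07 × 0.14 × 0.14 × 0.11 = 98.037632 kJ
Total at River otter: 905.58 + 98.037632 = 1003.617632 kJ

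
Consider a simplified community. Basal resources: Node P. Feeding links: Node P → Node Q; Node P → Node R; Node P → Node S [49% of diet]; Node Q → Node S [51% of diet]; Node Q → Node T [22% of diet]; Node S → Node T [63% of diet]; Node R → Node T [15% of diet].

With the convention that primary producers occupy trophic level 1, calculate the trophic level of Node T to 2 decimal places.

3.32

Node Q: 1 + 1 = 2
Node R: 1 + 1 = 2
Node S: 1 + (0.49×1 + 0.51×2) = 2.51
Node T: 1 + (0.22×2 + 0.63×2.51 + 0.15×2) = 3.3213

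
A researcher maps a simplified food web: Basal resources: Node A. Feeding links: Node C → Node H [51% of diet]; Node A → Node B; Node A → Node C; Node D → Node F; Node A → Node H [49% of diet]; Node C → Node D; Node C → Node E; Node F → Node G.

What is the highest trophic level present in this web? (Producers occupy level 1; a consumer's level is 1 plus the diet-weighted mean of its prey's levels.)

5

Node B: 1 + 1 = 2
Node C: 1 + 1 = 2
Node D: 1 + 2 = 3
Node E: 1 + 2 = 3
Node F: 1 + 3 = 4
Node G: 1 + 4 = 5
Node H: 1 + (0.49×1 + 0.51×2) = 2.51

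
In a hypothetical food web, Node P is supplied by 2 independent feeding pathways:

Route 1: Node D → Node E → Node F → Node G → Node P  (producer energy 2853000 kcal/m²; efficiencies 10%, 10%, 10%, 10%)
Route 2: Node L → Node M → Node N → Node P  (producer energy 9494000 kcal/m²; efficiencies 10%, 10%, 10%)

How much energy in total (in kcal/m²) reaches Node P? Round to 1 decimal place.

9779.3 kcal/m²

Route 1: 2853000 × 0.1 × 0.1 × 0.1 × 0.1 = 285.3 kcal/m²
Route 2: 9494000 × 0.1 × 0.1 × 0.1 = 9494 kcal/m²
Total at Node P: 285.3 + 9494 = 9779.3 kcal/m²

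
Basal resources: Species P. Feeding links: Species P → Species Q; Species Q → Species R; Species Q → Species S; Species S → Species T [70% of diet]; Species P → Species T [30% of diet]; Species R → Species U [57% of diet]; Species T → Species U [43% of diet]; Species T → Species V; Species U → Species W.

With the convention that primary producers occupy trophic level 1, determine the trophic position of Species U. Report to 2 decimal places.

4.17

Species Q: 1 + 1 = 2
Species R: 1 + 2 = 3
Species S: 1 + 2 = 3
Species T: 1 + (0.7×3 + 0.3×1) = 3.4
Species U: 1 + (0.57×3 + 0.43×3.4) = 4.172
Species V: 1 + 3.4 = 4.4
Species W: 1 + 4.172 = 5.172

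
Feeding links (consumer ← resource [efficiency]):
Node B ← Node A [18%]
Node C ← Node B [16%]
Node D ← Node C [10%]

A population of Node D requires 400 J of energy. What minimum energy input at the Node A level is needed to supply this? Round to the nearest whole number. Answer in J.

Cumulative transfer efficiency: 0.18 × 0.16 × 0.1 = 0.00288
Node A energy = 400 / 0.00288 = 138889 J

138889 J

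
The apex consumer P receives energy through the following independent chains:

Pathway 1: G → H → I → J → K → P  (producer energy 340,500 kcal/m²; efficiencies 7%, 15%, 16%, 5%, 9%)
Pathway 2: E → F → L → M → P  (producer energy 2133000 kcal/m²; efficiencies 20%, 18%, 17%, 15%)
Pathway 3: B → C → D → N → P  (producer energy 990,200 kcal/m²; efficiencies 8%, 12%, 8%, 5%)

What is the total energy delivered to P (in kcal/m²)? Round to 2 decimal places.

Pathway 1: 340500 × 0.07 × 0.15 × 0.16 × 0.05 × 0.09 = 2.57418 kcal/m²
Pathway 2: 2133000 × 0.2 × 0.18 × 0.17 × 0.15 = 1958.094 kcal/m²
Pathway 3: 990200 × 0.08 × 0.12 × 0.08 × 0.05 = 38.02368 kcal/m²
Total at P: 2.57418 + 1958.094 + 38.02368 = 1998.69186 kcal/m²

1998.69 kcal/m²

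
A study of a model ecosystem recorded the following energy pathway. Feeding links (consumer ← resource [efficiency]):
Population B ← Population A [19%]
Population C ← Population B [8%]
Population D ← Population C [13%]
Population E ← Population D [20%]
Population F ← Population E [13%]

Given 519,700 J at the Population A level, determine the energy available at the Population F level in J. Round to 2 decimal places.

Population B: 519700 × 0.19 = 98743 J
Population C: 98743 × 0.08 = 7899.44 J
Population D: 7899.44 × 0.13 = 1026.9272 J
Population E: 1026.9272 × 0.2 = 205.38544 J
Population F: 205.38544 × 0.13 = 26.7001072 J

26.70 J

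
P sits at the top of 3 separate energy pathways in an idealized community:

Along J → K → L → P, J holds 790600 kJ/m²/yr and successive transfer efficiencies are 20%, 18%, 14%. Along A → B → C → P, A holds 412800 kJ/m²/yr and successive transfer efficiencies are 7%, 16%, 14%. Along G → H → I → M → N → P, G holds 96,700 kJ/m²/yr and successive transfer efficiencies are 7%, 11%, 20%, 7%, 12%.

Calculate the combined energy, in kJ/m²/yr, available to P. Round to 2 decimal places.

4633.15 kJ/m²/yr

Via J: 790600 × 0.2 × 0.18 × 0.14 = 3984.624 kJ/m²/yr
Via A: 412800 × 0.07 × 0.16 × 0.14 = 647.2704 kJ/m²/yr
Via G: 96700 × 0.07 × 0.11 × 0.2 × 0.07 × 0.12 = 1.2509112 kJ/m²/yr
Total at P: 3984.624 + 647.2704 + 1.2509112 = 4633.1453112 kJ/m²/yr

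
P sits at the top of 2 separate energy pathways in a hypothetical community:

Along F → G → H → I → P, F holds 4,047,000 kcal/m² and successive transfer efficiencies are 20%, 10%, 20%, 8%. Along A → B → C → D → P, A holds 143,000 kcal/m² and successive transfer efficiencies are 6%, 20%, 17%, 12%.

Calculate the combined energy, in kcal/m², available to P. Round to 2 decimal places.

Via F: 4047000 × 0.2 × 0.1 × 0.2 × 0.08 = 1295.04 kcal/m²
Via A: 143000 × 0.06 × 0.2 × 0.17 × 0.12 = 35.0064 kcal/m²
Total at P: 1295.04 + 35.0064 = 1330.0464 kcal/m²

1330.05 kcal/m²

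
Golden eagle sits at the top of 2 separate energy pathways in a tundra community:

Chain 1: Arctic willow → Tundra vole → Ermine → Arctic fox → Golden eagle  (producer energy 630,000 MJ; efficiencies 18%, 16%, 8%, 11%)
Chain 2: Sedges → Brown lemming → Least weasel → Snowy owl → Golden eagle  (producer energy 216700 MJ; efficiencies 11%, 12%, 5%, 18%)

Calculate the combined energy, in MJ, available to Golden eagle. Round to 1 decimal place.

Chain 1: 630000 × 0.18 × 0.16 × 0.08 × 0.11 = 159.6672 MJ
Chain 2: 216700 × 0.11 × 0.12 × 0.05 × 0.18 = 25.74396 MJ
Total at Golden eagle: 159.6672 + 25.74396 = 185.41116 MJ

185.4 MJ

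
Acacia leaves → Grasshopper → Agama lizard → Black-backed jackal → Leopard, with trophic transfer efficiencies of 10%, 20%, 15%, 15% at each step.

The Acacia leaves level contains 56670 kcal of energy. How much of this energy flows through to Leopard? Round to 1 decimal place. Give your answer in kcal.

Grasshopper: 56670 × 0.1 = 5667 kcal
Agama lizard: 5667 × 0.2 = 1133.4 kcal
Black-backed jackal: 1133.4 × 0.15 = 170.01 kcal
Leopard: 170.01 × 0.15 = 25.5015 kcal

25.5 kcal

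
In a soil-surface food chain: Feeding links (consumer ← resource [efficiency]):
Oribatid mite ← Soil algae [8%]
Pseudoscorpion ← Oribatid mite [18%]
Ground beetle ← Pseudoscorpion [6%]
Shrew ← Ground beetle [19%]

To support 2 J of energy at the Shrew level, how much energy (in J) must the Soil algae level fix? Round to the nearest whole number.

12183 J

Cumulative transfer efficiency: 0.08 × 0.18 × 0.06 × 0.19 = 0.00016416
Soil algae energy = 2 / 0.00016416 = 12183 J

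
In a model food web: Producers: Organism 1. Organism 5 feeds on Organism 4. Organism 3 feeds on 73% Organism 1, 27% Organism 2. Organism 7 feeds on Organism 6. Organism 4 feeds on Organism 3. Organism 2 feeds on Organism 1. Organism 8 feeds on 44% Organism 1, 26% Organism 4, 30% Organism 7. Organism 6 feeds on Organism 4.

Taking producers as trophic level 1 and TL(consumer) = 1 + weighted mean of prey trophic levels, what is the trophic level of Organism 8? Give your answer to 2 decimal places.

Organism 2: 1 + 1 = 2
Organism 3: 1 + (0.73×1 + 0.27×2) = 2.27
Organism 4: 1 + 2.27 = 3.27
Organism 5: 1 + 3.27 = 4.27
Organism 6: 1 + 3.27 = 4.27
Organism 7: 1 + 4.27 = 5.27
Organism 8: 1 + (0.44×1 + 0.26×3.27 + 0.3×5.27) = 3.8712

3.87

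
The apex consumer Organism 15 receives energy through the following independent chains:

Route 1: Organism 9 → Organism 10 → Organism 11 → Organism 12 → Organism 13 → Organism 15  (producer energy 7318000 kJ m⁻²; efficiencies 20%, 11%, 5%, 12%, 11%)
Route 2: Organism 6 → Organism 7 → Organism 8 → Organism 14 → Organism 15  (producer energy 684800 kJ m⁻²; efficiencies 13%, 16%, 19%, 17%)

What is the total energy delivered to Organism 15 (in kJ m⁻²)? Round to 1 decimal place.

566.3 kJ m⁻²

Route 1: 7318000 × 0.2 × 0.11 × 0.05 × 0.12 × 0.11 = 106.25736 kJ m⁻²
Route 2: 684800 × 0.13 × 0.16 × 0.19 × 0.17 = 460.076032 kJ m⁻²
Total at Organism 15: 106.25736 + 460.076032 = 566.333392 kJ m⁻²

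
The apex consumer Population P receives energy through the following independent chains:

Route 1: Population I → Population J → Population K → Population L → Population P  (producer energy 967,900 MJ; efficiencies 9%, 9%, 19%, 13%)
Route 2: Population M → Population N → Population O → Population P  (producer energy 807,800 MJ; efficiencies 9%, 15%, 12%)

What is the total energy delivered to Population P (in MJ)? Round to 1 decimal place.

Route 1: 967900 × 0.09 × 0.09 × 0.19 × 0.13 = 193.647753 MJ
Route 2: 807800 × 0.09 × 0.15 × 0.12 = 1308.636 MJ
Total at Population P: 193.647753 + 1308.636 = 1502.283753 MJ

1502.3 MJ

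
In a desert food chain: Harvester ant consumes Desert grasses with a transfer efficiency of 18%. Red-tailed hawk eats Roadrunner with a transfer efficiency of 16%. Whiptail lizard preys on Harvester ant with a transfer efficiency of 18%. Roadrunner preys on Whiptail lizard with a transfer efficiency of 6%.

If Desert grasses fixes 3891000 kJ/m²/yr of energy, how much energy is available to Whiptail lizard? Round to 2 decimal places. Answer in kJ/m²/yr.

Harvester ant: 3891000 × 0.18 = 700380 kJ/m²/yr
Whiptail lizard: 700380 × 0.18 = 126068.4 kJ/m²/yr

126068.40 kJ/m²/yr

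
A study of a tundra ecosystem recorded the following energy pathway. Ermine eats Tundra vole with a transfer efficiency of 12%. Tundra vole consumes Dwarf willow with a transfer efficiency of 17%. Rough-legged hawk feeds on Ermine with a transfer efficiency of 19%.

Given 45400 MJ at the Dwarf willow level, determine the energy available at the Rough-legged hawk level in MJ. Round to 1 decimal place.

176.0 MJ

Tundra vole: 45400 × 0.17 = 7718 MJ
Ermine: 7718 × 0.12 = 926.16 MJ
Rough-legged hawk: 926.16 × 0.19 = 175.9704 MJ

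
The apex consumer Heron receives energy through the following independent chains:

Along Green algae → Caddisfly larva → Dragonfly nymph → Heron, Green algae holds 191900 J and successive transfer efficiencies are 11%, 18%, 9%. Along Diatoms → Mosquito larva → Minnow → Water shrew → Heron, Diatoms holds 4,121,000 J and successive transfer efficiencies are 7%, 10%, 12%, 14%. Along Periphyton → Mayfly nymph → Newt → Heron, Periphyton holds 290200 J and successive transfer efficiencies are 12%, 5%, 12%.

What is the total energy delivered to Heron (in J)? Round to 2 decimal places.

Via Green algae: 191900 × 0.11 × 0.18 × 0.09 = 341.9658 J
Via Diatoms: 4121000 × 0.07 × 0.1 × 0.12 × 0.14 = 484.6296 J
Via Periphyton: 290200 × 0.12 × 0.05 × 0.12 = 208.944 J
Total at Heron: 341.9658 + 484.6296 + 208.944 = 1035.5394 J

1035.54 J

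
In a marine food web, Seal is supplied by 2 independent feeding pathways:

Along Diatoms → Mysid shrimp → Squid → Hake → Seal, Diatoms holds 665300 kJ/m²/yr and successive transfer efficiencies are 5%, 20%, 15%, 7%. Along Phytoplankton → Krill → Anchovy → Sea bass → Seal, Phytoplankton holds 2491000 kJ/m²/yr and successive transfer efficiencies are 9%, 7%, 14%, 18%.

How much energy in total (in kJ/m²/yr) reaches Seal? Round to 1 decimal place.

465.3 kJ/m²/yr

Via Diatoms: 665300 × 0.05 × 0.2 × 0.15 × 0.07 = 69.8565 kJ/m²/yr
Via Phytoplankton: 2491000 × 0.09 × 0.07 × 0.14 × 0.18 = 395.47116 kJ/m²/yr
Total at Seal: 69.8565 + 395.47116 = 465.32766 kJ/m²/yr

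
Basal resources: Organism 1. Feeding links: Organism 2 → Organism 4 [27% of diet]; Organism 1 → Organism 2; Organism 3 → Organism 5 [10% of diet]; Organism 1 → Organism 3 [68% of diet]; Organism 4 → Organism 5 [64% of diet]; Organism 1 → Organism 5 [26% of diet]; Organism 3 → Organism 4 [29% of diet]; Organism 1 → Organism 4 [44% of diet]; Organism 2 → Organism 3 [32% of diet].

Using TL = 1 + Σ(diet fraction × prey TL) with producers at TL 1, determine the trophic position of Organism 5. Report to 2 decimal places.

3.19

Organism 2: 1 + 1 = 2
Organism 3: 1 + (0.32×2 + 0.68×1) = 2.32
Organism 4: 1 + (0.44×1 + 0.29×2.32 + 0.27×2) = 2.6528
Organism 5: 1 + (0.26×1 + 0.1×2.32 + 0.64×2.6528) = 3.189792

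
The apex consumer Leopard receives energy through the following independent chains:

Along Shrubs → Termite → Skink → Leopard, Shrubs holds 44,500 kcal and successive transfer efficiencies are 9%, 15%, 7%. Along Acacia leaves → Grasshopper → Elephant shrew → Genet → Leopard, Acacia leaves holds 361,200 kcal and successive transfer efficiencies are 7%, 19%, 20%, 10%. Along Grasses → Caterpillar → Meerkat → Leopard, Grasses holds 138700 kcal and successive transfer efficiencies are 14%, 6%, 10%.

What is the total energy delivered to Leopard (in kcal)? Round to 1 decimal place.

254.6 kcal

Via Shrubs: 44500 × 0.09 × 0.15 × 0.07 = 42.0525 kcal
Via Acacia leaves: 361200 × 0.07 × 0.19 × 0.2 × 0.1 = 96.0792 kcal
Via Grasses: 138700 × 0.14 × 0.06 × 0.1 = 116.508 kcal
Total at Leopard: 42.0525 + 96.0792 + 116.508 = 254.6397 kcal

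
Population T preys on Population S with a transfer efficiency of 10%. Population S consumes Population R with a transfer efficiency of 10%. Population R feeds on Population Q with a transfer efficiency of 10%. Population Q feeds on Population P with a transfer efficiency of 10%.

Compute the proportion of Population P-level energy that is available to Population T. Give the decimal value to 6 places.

Product of link efficiencies: 0.1 × 0.1 × 0.1 × 0.1 = 0.0001

0.000100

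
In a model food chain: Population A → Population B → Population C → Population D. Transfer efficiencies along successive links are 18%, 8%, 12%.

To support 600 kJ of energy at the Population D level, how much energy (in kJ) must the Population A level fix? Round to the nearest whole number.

347222 kJ

Cumulative transfer efficiency: 0.18 × 0.08 × 0.12 = 0.001728
Population A energy = 600 / 0.001728 = 347222 kJ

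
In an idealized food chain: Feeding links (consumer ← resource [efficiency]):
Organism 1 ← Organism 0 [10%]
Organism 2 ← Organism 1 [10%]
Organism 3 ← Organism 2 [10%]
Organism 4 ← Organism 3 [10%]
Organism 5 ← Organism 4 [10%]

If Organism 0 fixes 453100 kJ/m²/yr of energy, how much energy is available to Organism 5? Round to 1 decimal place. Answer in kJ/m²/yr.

4.5 kJ/m²/yr

Organism 1: 453100 × 0.1 = 45310 kJ/m²/yr
Organism 2: 45310 × 0.1 = 4531 kJ/m²/yr
Organism 3: 4531 × 0.1 = 453.1 kJ/m²/yr
Organism 4: 453.1 × 0.1 = 45.31 kJ/m²/yr
Organism 5: 45.31 × 0.1 = 4.531 kJ/m²/yr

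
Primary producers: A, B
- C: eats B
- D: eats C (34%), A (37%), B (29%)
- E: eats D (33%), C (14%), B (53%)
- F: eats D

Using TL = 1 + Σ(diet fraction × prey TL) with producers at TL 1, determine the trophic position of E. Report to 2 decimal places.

C: 1 + 1 = 2
D: 1 + (0.34×2 + 0.37×1 + 0.29×1) = 2.34
E: 1 + (0.33×2.34 + 0.14×2 + 0.53×1) = 2.5822
F: 1 + 2.34 = 3.34

2.58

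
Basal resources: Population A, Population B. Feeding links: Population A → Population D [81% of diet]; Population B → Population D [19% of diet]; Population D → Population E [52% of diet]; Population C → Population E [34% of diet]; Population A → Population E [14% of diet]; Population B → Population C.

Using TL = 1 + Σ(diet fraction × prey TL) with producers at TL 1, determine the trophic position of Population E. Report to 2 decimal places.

Population C: 1 + 1 = 2
Population D: 1 + (0.81×1 + 0.19×1) = 2
Population E: 1 + (0.34×2 + 0.52×2 + 0.14×1) = 2.86

2.86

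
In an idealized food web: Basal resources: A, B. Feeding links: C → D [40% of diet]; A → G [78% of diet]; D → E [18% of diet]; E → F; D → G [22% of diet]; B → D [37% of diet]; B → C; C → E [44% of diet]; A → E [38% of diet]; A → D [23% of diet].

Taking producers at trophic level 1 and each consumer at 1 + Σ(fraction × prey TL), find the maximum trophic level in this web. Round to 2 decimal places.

C: 1 + 1 = 2
D: 1 + (0.37×1 + 0.23×1 + 0.4×2) = 2.4
E: 1 + (0.44×2 + 0.38×1 + 0.18×2.4) = 2.692
F: 1 + 2.692 = 3.692
G: 1 + (0.22×2.4 + 0.78×1) = 2.308

3.69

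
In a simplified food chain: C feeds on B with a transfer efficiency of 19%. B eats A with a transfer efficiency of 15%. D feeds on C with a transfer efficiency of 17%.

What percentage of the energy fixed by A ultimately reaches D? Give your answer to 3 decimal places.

Product of link efficiencies: 0.15 × 0.19 × 0.17 = 0.004845
As a percentage: 0.004845 × 100 = 0.485%

0.485%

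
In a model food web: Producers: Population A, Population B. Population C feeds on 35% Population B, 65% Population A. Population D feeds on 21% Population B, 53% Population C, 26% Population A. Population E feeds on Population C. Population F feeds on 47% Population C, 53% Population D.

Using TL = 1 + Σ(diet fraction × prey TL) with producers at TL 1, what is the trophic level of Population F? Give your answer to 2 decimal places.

Population C: 1 + (0.35×1 + 0.65×1) = 2
Population D: 1 + (0.21×1 + 0.53×2 + 0.26×1) = 2.53
Population E: 1 + 2 = 3
Population F: 1 + (0.47×2 + 0.53×2.53) = 3.2809

3.28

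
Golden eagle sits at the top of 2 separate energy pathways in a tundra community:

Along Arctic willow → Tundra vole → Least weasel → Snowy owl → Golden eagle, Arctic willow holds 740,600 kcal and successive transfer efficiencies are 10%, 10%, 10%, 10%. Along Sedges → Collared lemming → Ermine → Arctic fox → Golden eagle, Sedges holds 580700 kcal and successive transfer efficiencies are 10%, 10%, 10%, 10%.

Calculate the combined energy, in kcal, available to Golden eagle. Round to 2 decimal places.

Via Arctic willow: 740600 × 0.1 × 0.1 × 0.1 × 0.1 = 74.06 kcal
Via Sedges: 580700 × 0.1 × 0.1 × 0.1 × 0.1 = 58.07 kcal
Total at Golden eagle: 74.06 + 58.07 = 132.13 kcal

132.13 kcal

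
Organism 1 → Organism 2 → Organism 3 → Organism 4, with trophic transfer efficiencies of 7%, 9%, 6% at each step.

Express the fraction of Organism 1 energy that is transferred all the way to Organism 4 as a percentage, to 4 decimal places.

Product of link efficiencies: 0.07 × 0.09 × 0.06 = 0.000378
As a percentage: 0.000378 × 100 = 0.0378%

0.0378%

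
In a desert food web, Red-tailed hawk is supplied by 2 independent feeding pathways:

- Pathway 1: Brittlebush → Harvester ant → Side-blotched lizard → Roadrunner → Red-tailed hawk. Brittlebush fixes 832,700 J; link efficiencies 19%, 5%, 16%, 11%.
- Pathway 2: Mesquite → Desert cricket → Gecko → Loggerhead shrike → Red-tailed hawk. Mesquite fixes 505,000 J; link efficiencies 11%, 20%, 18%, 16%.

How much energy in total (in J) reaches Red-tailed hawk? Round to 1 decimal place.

Pathway 1: 832700 × 0.19 × 0.05 × 0.16 × 0.11 = 139.22744 J
Pathway 2: 505000 × 0.11 × 0.2 × 0.18 × 0.16 = 319.968 J
Total at Red-tailed hawk: 139.22744 + 319.968 = 459.19544 J

459.2 J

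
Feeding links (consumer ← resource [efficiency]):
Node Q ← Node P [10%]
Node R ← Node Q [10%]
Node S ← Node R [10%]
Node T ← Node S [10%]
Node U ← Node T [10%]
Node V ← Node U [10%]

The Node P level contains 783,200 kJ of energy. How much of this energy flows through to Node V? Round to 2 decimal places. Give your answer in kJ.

0.78 kJ

Node Q: 783200 × 0.1 = 78320 kJ
Node R: 78320 × 0.1 = 7832 kJ
Node S: 7832 × 0.1 = 783.2 kJ
Node T: 783.2 × 0.1 = 78.32 kJ
Node U: 78.32 × 0.1 = 7.832 kJ
Node V: 7.832 × 0.1 = 0.7832 kJ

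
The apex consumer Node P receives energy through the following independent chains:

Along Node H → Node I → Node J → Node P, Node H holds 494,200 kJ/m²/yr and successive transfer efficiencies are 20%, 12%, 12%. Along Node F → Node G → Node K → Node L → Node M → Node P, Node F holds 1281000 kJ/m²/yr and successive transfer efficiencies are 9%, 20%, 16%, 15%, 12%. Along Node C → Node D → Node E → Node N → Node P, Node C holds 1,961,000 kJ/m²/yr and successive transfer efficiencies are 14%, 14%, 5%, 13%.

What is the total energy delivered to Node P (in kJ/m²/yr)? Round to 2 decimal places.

Via Node H: 494200 × 0.2 × 0.12 × 0.12 = 1423.296 kJ/m²/yr
Via Node F: 1281000 × 0.09 × 0.2 × 0.16 × 0.15 × 0.12 = 66.40704 kJ/m²/yr
Via Node C: 1961000 × 0.14 × 0.14 × 0.05 × 0.13 = 249.8314 kJ/m²/yr
Total at Node P: 1423.296 + 66.40704 + 249.8314 = 1739.53444 kJ/m²/yr

1739.53 kJ/m²/yr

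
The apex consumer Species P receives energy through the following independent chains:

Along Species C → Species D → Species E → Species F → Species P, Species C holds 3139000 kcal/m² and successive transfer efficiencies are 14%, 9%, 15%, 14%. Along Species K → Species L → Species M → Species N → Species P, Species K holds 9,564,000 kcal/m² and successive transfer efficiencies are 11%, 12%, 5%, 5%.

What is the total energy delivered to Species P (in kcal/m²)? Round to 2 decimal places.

1146.19 kcal/m²

Via Species C: 3139000 × 0.14 × 0.09 × 0.15 × 0.14 = 830.5794 kcal/m²
Via Species K: 9564000 × 0.11 × 0.12 × 0.05 × 0.05 = 315.612 kcal/m²
Total at Species P: 830.5794 + 315.612 = 1146.1914 kcal/m²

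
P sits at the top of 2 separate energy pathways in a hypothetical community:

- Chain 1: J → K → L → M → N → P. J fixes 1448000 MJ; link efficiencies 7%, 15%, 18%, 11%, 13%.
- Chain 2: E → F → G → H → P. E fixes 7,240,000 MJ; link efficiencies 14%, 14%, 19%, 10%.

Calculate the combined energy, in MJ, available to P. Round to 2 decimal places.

2735.31 MJ

Chain 1: 1448000 × 0.07 × 0.15 × 0.18 × 0.11 × 0.13 = 39.135096 MJ
Chain 2: 7240000 × 0.14 × 0.14 × 0.19 × 0.1 = 2696.176 MJ
Total at P: 39.135096 + 2696.176 = 2735.311096 MJ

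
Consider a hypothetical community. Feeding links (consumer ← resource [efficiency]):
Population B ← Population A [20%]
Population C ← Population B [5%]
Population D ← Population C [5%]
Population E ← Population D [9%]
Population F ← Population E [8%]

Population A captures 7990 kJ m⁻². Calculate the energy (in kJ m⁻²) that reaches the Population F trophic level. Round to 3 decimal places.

0.029 kJ m⁻²

Population B: 7990 × 0.2 = 1598 kJ m⁻²
Population C: 1598 × 0.05 = 79.9 kJ m⁻²
Population D: 79.9 × 0.05 = 3.995 kJ m⁻²
Population E: 3.995 × 0.09 = 0.35955 kJ m⁻²
Population F: 0.35955 × 0.08 = 0.028764 kJ m⁻²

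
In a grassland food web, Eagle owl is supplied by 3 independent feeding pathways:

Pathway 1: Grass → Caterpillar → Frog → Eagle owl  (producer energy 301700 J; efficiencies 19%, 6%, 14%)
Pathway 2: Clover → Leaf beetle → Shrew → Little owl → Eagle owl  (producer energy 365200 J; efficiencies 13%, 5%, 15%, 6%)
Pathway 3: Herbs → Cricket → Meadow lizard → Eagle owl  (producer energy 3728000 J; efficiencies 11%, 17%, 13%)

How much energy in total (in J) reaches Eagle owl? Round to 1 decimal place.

Pathway 1: 301700 × 0.19 × 0.06 × 0.14 = 481.5132 J
Pathway 2: 365200 × 0.13 × 0.05 × 0.15 × 0.06 = 21.3642 J
Pathway 3: 3728000 × 0.11 × 0.17 × 0.13 = 9062.768 J
Total at Eagle owl: 481.5132 + 21.3642 + 9062.768 = 9565.6454 J

9565.6 J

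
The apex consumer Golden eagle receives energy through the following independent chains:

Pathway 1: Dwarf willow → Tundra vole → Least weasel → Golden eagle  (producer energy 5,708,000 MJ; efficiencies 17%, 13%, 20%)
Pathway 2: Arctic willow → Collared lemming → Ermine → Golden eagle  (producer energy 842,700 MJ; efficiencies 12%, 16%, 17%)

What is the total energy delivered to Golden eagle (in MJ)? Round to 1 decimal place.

Pathway 1: 5708000 × 0.17 × 0.13 × 0.2 = 25229.36 MJ
Pathway 2: 842700 × 0.12 × 0.16 × 0.17 = 2750.5728 MJ
Total at Golden eagle: 25229.36 + 2750.5728 = 27979.9328 MJ

27979.9 MJ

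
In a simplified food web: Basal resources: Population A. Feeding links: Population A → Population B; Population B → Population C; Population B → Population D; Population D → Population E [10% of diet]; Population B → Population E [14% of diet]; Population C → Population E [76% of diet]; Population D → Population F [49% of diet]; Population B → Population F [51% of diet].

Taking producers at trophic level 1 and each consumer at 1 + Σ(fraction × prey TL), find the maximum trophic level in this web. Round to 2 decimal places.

3.86

Population B: 1 + 1 = 2
Population C: 1 + 2 = 3
Population D: 1 + 2 = 3
Population E: 1 + (0.1×3 + 0.14×2 + 0.76×3) = 3.86
Population F: 1 + (0.49×3 + 0.51×2) = 3.49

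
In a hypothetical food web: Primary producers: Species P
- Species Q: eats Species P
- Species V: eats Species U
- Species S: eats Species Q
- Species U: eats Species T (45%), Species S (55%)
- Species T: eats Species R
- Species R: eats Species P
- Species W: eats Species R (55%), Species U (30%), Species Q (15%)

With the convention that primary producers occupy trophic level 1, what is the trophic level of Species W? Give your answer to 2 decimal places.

3.60

Species Q: 1 + 1 = 2
Species R: 1 + 1 = 2
Species S: 1 + 2 = 3
Species T: 1 + 2 = 3
Species U: 1 + (0.45×3 + 0.55×3) = 4
Species V: 1 + 4 = 5
Species W: 1 + (0.55×2 + 0.3×4 + 0.15×2) = 3.6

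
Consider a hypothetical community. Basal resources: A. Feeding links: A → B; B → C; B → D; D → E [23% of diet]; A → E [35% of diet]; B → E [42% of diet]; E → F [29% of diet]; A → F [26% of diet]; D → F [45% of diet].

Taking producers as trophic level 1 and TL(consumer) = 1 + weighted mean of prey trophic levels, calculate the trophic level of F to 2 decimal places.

B: 1 + 1 = 2
C: 1 + 2 = 3
D: 1 + 2 = 3
E: 1 + (0.23×3 + 0.35×1 + 0.42×2) = 2.88
F: 1 + (0.29×2.88 + 0.26×1 + 0.45×3) = 3.4452

3.45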